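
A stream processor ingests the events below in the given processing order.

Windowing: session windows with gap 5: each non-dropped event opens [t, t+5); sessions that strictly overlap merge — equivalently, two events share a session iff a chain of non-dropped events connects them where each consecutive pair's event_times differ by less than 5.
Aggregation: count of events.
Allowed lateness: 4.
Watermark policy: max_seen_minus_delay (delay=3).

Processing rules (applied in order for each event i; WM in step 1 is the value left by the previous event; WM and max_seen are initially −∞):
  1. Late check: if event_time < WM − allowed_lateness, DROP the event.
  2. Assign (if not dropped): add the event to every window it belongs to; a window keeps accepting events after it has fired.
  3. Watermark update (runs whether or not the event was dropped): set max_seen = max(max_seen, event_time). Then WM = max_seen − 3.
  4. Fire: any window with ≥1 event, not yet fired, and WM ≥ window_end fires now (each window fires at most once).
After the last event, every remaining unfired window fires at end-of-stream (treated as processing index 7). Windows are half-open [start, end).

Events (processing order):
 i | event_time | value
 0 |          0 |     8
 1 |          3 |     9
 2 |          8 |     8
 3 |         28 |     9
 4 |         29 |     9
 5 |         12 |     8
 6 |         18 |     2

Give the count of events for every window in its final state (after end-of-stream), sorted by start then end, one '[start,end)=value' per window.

i=0 t=0 v=8: → [0,5); WM=-3
i=1 t=3 v=9: → [0,8); WM=0
i=2 t=8 v=8: → [8,13); WM=5
i=3 t=28 v=9: → [28,33); WM=25
i=4 t=29 v=9: → [28,34); WM=26
i=5 t=12 v=8: DROP (t<26-4); WM=26
i=6 t=18 v=2: DROP (t<26-4); WM=26

[0,8)=2 [8,13)=1 [28,34)=2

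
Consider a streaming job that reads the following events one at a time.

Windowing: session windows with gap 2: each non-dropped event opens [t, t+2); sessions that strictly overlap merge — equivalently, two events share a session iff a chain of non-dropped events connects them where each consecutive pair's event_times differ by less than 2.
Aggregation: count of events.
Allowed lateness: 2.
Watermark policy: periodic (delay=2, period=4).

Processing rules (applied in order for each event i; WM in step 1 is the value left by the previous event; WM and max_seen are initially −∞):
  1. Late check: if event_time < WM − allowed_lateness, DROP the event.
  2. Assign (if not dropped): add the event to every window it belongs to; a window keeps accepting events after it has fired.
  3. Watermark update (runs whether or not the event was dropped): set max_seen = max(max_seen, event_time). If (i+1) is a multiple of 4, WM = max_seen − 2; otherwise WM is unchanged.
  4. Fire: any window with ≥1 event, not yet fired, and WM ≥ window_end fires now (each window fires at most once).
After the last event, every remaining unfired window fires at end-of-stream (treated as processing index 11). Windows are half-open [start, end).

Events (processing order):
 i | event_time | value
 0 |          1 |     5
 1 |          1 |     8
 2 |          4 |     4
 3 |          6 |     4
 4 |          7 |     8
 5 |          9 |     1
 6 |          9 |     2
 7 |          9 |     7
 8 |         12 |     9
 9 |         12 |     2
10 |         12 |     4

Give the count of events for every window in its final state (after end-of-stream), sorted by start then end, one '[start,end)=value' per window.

[1,3)=2 [4,6)=1 [6,9)=2 [9,11)=3 [12,14)=3

i=0 t=1 v=5: → [1,3); WM=−∞
i=1 t=1 v=8: → [1,3); WM=−∞
i=2 t=4 v=4: → [4,6); WM=−∞
i=3 t=6 v=4: → [6,8); WM=4
i=4 t=7 v=8: → [6,9); WM=4
i=5 t=9 v=1: → [9,11); WM=4
i=6 t=9 v=2: → [9,11); WM=4
i=7 t=9 v=7: → [9,11); WM=7
i=8 t=12 v=9: → [12,14); WM=7
i=9 t=12 v=2: → [12,14); WM=7
i=10 t=12 v=4: → [12,14); WM=7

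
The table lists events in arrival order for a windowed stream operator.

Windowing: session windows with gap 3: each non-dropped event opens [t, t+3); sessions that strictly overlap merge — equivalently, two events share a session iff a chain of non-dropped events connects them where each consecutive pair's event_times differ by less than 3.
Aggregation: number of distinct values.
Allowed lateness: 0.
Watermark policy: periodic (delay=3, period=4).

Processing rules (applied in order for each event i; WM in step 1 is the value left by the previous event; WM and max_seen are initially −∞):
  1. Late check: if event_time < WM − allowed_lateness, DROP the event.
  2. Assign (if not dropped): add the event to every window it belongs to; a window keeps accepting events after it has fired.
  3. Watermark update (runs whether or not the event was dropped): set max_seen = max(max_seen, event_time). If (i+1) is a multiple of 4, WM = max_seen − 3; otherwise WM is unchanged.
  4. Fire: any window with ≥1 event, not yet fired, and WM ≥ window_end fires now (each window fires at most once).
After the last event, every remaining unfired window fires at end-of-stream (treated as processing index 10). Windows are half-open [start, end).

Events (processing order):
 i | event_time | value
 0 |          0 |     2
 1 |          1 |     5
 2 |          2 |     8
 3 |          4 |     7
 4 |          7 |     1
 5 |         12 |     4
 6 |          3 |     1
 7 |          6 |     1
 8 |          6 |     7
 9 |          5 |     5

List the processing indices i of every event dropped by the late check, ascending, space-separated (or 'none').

i=0 t=0 v=2: → [0,3); WM=−∞
i=1 t=1 v=5: → [0,4); WM=−∞
i=2 t=2 v=8: → [0,5); WM=−∞
i=3 t=4 v=7: → [0,7); WM=1
i=4 t=7 v=1: → [7,10); WM=1
i=5 t=12 v=4: → [12,15); WM=1
i=6 t=3 v=1: → [0,7); WM=1
i=7 t=6 v=1: → [0,10); WM=9
i=8 t=6 v=7: DROP (t<9-0); WM=9
i=9 t=5 v=5: DROP (t<9-0); WM=9

8 9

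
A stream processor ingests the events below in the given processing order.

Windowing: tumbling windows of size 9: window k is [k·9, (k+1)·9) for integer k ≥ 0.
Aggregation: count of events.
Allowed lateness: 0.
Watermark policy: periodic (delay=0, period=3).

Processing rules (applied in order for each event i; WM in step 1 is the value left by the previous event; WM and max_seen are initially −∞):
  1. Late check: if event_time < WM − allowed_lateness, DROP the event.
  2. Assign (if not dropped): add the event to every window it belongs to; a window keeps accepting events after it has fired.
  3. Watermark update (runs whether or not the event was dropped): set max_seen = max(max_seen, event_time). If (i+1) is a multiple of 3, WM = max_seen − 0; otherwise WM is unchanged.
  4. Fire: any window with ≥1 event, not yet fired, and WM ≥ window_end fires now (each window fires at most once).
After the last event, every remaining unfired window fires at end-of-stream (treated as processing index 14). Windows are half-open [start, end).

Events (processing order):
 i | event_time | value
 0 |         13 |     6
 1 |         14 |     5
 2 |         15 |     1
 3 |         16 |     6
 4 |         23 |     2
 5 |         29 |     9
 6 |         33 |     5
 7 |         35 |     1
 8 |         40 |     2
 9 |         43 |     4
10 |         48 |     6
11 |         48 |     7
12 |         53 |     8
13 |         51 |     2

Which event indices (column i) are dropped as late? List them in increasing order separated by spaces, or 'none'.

i=0 t=13 v=6: → [9,18); WM=−∞
i=1 t=14 v=5: → [9,18); WM=−∞
i=2 t=15 v=1: → [9,18); WM=15
i=3 t=16 v=6: → [9,18); WM=15
i=4 t=23 v=2: → [18,27); WM=15
i=5 t=29 v=9: → [27,36); WM=29; [9,18) fires=4 [18,27) fires=1
i=6 t=33 v=5: → [27,36); WM=29
i=7 t=35 v=1: → [27,36); WM=29
i=8 t=40 v=2: → [36,45); WM=40; [27,36) fires=3
i=9 t=43 v=4: → [36,45); WM=40
i=10 t=48 v=6: → [45,54); WM=40
i=11 t=48 v=7: → [45,54); WM=48; [36,45) fires=2
i=12 t=53 v=8: → [45,54); WM=48
i=13 t=51 v=2: → [45,54); WM=48

none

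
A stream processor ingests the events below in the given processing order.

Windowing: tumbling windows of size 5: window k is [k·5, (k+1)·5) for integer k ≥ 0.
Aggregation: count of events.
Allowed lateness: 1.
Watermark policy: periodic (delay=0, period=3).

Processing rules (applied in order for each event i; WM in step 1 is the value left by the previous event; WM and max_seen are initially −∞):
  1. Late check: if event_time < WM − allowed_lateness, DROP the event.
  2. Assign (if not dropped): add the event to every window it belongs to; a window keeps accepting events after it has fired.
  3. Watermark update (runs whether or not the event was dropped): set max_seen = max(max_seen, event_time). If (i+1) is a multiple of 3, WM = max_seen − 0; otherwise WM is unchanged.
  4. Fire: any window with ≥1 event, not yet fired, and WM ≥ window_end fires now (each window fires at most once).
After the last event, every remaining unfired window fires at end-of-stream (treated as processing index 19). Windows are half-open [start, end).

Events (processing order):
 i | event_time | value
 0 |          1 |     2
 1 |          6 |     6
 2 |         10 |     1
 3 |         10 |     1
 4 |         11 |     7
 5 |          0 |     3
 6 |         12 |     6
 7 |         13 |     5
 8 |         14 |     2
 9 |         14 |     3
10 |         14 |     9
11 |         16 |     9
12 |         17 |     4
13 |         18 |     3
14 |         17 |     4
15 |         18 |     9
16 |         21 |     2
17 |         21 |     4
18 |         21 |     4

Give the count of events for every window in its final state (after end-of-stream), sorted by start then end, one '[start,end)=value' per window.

i=0 t=1 v=2: → [0,5); WM=−∞
i=1 t=6 v=6: → [5,10); WM=−∞
i=2 t=10 v=1: → [10,15); WM=10; [0,5) fires=1 [5,10) fires=1
i=3 t=10 v=1: → [10,15); WM=10
i=4 t=11 v=7: → [10,15); WM=10
i=5 t=0 v=3: DROP (t<10-1); WM=11
i=6 t=12 v=6: → [10,15); WM=11
i=7 t=13 v=5: → [10,15); WM=11
i=8 t=14 v=2: → [10,15); WM=14
i=9 t=14 v=3: → [10,15); WM=14
i=10 t=14 v=9: → [10,15); WM=14
i=11 t=16 v=9: → [15,20); WM=16; [10,15) fires=8
i=12 t=17 v=4: → [15,20); WM=16
i=13 t=18 v=3: → [15,20); WM=16
i=14 t=17 v=4: → [15,20); WM=18
i=15 t=18 v=9: → [15,20); WM=18
i=16 t=21 v=2: → [20,25); WM=18
i=17 t=21 v=4: → [20,25); WM=21; [15,20) fires=5
i=18 t=21 v=4: → [20,25); WM=21

[0,5)=1 [5,10)=1 [10,15)=8 [15,20)=5 [20,25)=3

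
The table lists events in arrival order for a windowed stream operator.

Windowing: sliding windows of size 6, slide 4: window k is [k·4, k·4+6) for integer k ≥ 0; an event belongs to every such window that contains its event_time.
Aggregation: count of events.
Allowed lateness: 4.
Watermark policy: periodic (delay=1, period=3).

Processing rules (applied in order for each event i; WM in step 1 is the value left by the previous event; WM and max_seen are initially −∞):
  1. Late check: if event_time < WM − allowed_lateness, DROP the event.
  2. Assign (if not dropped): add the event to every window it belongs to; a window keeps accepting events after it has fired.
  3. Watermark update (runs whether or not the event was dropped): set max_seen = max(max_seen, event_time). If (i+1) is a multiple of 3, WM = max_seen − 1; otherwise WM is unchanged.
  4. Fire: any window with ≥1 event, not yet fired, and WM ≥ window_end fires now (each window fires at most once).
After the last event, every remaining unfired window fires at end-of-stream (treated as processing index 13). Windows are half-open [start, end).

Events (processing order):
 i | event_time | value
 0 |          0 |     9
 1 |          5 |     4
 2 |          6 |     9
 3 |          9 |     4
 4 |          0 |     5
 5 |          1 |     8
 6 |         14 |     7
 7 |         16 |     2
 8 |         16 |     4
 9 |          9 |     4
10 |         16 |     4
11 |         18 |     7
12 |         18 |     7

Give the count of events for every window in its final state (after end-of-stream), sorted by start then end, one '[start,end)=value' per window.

i=0 t=0 v=9: → [0,6); WM=−∞
i=1 t=5 v=4: → [4,10),[0,6); WM=−∞
i=2 t=6 v=9: → [4,10); WM=5
i=3 t=9 v=4: → [8,14),[4,10); WM=5
i=4 t=0 v=5: DROP (t<5-4); WM=5
i=5 t=1 v=8: → [0,6); WM=8; [0,6) fires=3
i=6 t=14 v=7: → [12,18); WM=8
i=7 t=16 v=2: → [16,22),[12,18); WM=8
i=8 t=16 v=4: → [16,22),[12,18); WM=15; [4,10) fires=3 [8,14) fires=1
i=9 t=9 v=4: DROP (t<15-4); WM=15
i=10 t=16 v=4: → [16,22),[12,18); WM=15
i=11 t=18 v=7: → [16,22); WM=17
i=12 t=18 v=7: → [16,22); WM=17

[0,6)=3 [4,10)=3 [8,14)=1 [12,18)=4 [16,22)=5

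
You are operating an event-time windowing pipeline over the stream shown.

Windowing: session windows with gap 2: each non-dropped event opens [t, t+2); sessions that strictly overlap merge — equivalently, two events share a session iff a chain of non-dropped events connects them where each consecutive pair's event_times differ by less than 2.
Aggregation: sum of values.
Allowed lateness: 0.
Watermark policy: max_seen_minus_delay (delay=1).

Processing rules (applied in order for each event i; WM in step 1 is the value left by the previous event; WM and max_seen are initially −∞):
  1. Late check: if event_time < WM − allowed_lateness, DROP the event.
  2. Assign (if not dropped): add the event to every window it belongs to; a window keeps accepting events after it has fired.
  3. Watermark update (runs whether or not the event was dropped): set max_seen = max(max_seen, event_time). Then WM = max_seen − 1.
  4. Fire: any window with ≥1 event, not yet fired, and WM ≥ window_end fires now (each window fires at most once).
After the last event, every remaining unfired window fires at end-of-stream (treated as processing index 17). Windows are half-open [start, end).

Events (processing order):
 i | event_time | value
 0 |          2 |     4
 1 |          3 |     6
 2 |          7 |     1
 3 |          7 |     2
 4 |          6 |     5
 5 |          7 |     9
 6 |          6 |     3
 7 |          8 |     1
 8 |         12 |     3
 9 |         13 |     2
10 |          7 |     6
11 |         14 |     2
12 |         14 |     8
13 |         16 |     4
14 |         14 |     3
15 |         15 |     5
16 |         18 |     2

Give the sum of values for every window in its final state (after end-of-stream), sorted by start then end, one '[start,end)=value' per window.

i=0 t=2 v=4: → [2,4); WM=1
i=1 t=3 v=6: → [2,5); WM=2
i=2 t=7 v=1: → [7,9); WM=6
i=3 t=7 v=2: → [7,9); WM=6
i=4 t=6 v=5: → [6,9); WM=6
i=5 t=7 v=9: → [6,9); WM=6
i=6 t=6 v=3: → [6,9); WM=6
i=7 t=8 v=1: → [6,10); WM=7
i=8 t=12 v=3: → [12,14); WM=11
i=9 t=13 v=2: → [12,15); WM=12
i=10 t=7 v=6: DROP (t<12-0); WM=12
i=11 t=14 v=2: → [12,16); WM=13
i=12 t=14 v=8: → [12,16); WM=13
i=13 t=16 v=4: → [16,18); WM=15
i=14 t=14 v=3: DROP (t<15-0); WM=15
i=15 t=15 v=5: → [12,18); WM=15
i=16 t=18 v=2: → [18,20); WM=17

[2,5)=10 [6,10)=21 [12,18)=24 [18,20)=2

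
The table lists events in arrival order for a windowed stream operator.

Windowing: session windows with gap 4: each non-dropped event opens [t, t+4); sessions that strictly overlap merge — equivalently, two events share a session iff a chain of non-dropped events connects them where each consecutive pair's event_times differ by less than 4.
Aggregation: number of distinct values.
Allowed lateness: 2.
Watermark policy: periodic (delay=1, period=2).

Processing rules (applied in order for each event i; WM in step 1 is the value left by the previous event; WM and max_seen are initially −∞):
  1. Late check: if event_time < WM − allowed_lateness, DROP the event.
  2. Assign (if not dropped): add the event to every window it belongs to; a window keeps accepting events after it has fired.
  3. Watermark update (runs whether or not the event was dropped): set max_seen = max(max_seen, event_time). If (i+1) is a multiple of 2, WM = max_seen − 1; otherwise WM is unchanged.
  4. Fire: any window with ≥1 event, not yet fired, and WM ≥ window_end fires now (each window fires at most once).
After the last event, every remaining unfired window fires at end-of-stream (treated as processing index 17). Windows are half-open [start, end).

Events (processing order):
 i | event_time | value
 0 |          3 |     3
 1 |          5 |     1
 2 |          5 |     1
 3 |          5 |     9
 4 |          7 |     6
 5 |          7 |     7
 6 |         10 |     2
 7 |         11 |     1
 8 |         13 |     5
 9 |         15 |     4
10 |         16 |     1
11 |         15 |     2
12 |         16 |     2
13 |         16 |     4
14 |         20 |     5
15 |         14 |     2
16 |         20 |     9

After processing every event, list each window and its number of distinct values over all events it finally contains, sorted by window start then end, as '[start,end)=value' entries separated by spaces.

[3,20)=8 [20,24)=2

i=0 t=3 v=3: → [3,7); WM=−∞
i=1 t=5 v=1: → [3,9); WM=4
i=2 t=5 v=1: → [3,9); WM=4
i=3 t=5 v=9: → [3,9); WM=4
i=4 t=7 v=6: → [3,11); WM=4
i=5 t=7 v=7: → [3,11); WM=6
i=6 t=10 v=2: → [3,14); WM=6
i=7 t=11 v=1: → [3,15); WM=10
i=8 t=13 v=5: → [3,17); WM=10
i=9 t=15 v=4: → [3,19); WM=14
i=10 t=16 v=1: → [3,20); WM=14
i=11 t=15 v=2: → [3,20); WM=15
i=12 t=16 v=2: → [3,20); WM=15
i=13 t=16 v=4: → [3,20); WM=15
i=14 t=20 v=5: → [20,24); WM=15
i=15 t=14 v=2: → [3,20); WM=19
i=16 t=20 v=9: → [20,24); WM=19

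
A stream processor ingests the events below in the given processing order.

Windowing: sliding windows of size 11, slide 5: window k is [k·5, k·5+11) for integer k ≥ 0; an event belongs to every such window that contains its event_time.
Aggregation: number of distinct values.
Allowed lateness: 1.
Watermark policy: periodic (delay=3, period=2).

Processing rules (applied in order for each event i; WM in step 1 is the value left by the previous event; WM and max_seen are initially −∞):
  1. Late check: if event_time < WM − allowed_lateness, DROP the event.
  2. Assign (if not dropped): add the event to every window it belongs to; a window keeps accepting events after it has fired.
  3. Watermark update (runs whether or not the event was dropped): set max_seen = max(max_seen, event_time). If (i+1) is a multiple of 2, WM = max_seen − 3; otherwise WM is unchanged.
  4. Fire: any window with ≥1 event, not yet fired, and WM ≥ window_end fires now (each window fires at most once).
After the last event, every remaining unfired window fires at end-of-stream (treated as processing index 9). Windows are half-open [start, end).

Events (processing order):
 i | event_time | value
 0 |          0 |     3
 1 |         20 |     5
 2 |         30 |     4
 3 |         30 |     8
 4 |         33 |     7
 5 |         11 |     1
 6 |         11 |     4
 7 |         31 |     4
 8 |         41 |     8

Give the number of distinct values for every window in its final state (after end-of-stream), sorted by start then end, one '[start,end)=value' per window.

i=0 t=0 v=3: → [0,11); WM=−∞
i=1 t=20 v=5: → [20,31),[15,26),[10,21); WM=17; [0,11) fires=1
i=2 t=30 v=4: → [30,41),[25,36),[20,31); WM=17
i=3 t=30 v=8: → [30,41),[25,36),[20,31); WM=27; [10,21) fires=1 [15,26) fires=1
i=4 t=33 v=7: → [30,41),[25,36); WM=27
i=5 t=11 v=1: DROP (t<27-1); WM=30
i=6 t=11 v=4: DROP (t<30-1); WM=30
i=7 t=31 v=4: → [30,41),[25,36); WM=30
i=8 t=41 v=8: → [40,51),[35,46); WM=30

[0,11)=1 [10,21)=1 [15,26)=1 [20,31)=3 [25,36)=3 [30,41)=3 [35,46)=1 [40,51)=1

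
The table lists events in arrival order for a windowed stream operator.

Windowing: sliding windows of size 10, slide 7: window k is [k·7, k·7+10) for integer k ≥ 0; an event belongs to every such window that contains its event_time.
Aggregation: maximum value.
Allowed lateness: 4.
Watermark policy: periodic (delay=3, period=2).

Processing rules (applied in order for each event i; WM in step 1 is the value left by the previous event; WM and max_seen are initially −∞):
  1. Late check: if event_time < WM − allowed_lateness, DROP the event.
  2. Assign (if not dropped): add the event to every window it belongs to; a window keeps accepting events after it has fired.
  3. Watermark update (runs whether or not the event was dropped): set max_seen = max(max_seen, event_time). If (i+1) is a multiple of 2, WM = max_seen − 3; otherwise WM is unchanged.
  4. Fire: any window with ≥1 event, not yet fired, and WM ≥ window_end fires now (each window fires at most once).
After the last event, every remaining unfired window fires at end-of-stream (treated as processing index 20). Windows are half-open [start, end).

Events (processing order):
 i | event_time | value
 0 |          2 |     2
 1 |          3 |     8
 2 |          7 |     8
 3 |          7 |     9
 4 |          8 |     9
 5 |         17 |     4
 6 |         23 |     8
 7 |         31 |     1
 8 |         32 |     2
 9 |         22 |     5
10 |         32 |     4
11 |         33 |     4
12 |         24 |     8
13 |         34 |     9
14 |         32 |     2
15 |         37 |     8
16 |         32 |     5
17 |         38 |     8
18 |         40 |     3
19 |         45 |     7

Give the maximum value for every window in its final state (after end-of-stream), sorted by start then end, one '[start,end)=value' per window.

[0,10)=9 [7,17)=9 [14,24)=8 [21,31)=8 [28,38)=9 [35,45)=8 [42,52)=7

i=0 t=2 v=2: → [0,10); WM=−∞
i=1 t=3 v=8: → [0,10); WM=0
i=2 t=7 v=8: → [7,17),[0,10); WM=0
i=3 t=7 v=9: → [7,17),[0,10); WM=4
i=4 t=8 v=9: → [7,17),[0,10); WM=4
i=5 t=17 v=4: → [14,24); WM=14; [0,10) fires=9
i=6 t=23 v=8: → [21,31),[14,24); WM=14
i=7 t=31 v=1: → [28,38); WM=28; [7,17) fires=9 [14,24) fires=8
i=8 t=32 v=2: → [28,38); WM=28
i=9 t=22 v=5: DROP (t<28-4); WM=29
i=10 t=32 v=4: → [28,38); WM=29
i=11 t=33 v=4: → [28,38); WM=30
i=12 t=24 v=8: DROP (t<30-4); WM=30
i=13 t=34 v=9: → [28,38); WM=31; [21,31) fires=8
i=14 t=32 v=2: → [28,38); WM=31
i=15 t=37 v=8: → [35,45),[28,38); WM=34
i=16 t=32 v=5: → [28,38); WM=34
i=17 t=38 v=8: → [35,45); WM=35
i=18 t=40 v=3: → [35,45); WM=35
i=19 t=45 v=7: → [42,52); WM=42; [28,38) fires=9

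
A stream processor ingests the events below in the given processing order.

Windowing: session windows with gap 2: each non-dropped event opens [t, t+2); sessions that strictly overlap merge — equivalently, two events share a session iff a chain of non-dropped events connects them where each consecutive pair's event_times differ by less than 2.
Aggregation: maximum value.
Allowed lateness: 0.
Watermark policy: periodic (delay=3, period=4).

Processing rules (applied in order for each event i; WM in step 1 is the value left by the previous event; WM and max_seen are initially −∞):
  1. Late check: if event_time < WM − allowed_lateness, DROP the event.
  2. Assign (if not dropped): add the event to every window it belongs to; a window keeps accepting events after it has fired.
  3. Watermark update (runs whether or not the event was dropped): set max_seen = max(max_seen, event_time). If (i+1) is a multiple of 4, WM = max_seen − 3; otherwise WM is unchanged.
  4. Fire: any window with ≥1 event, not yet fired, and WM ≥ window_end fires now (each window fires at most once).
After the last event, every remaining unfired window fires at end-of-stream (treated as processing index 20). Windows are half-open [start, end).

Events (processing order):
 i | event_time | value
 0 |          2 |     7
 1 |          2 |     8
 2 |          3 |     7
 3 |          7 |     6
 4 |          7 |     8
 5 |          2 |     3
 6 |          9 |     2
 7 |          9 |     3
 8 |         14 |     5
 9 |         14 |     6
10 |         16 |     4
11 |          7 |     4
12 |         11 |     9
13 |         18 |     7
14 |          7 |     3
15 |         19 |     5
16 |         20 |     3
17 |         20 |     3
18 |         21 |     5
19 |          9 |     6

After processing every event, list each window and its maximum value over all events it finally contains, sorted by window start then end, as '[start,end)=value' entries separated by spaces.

i=0 t=2 v=7: → [2,4); WM=−∞
i=1 t=2 v=8: → [2,4); WM=−∞
i=2 t=3 v=7: → [2,5); WM=−∞
i=3 t=7 v=6: → [7,9); WM=4
i=4 t=7 v=8: → [7,9); WM=4
i=5 t=2 v=3: DROP (t<4-0); WM=4
i=6 t=9 v=2: → [9,11); WM=4
i=7 t=9 v=3: → [9,11); WM=6
i=8 t=14 v=5: → [14,16); WM=6
i=9 t=14 v=6: → [14,16); WM=6
i=10 t=16 v=4: → [16,18); WM=6
i=11 t=7 v=4: → [7,9); WM=13
i=12 t=11 v=9: DROP (t<13-0); WM=13
i=13 t=18 v=7: → [18,20); WM=13
i=14 t=7 v=3: DROP (t<13-0); WM=13
i=15 t=19 v=5: → [18,21); WM=16
i=16 t=20 v=3: → [18,22); WM=16
i=17 t=20 v=3: → [18,22); WM=16
i=18 t=21 v=5: → [18,23); WM=16
i=19 t=9 v=6: DROP (t<16-0); WM=18

[2,5)=8 [7,9)=8 [9,11)=3 [14,16)=6 [16,18)=4 [18,23)=7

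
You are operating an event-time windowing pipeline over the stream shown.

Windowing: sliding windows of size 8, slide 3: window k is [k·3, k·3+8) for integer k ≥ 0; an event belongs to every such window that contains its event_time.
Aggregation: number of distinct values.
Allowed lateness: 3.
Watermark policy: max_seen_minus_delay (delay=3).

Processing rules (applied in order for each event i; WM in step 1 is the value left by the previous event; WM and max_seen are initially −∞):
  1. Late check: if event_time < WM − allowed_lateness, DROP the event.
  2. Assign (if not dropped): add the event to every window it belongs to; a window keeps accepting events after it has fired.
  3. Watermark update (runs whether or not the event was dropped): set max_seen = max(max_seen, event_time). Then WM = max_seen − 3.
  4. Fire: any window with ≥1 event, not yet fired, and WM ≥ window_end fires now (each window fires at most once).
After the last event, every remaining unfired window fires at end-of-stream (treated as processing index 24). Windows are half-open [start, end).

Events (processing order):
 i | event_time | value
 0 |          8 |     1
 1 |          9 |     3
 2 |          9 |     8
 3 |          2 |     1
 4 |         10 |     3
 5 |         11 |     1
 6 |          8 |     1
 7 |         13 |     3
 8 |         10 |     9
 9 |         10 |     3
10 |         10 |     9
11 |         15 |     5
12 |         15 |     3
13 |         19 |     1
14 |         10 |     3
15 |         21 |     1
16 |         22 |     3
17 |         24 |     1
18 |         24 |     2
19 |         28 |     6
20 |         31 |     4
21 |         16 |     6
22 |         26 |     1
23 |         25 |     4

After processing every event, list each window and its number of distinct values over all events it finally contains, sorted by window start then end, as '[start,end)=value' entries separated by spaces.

[3,11)=4 [6,14)=4 [9,17)=5 [12,20)=3 [15,23)=3 [18,26)=4 [21,29)=5 [24,32)=4 [27,35)=2 [30,38)=1

i=0 t=8 v=1: → [6,14),[3,11); WM=5
i=1 t=9 v=3: → [9,17),[6,14),[3,11); WM=6
i=2 t=9 v=8: → [9,17),[6,14),[3,11); WM=6
i=3 t=2 v=1: DROP (t<6-3); WM=6
i=4 t=10 v=3: → [9,17),[6,14),[3,11); WM=7
i=5 t=11 v=1: → [9,17),[6,14); WM=8
i=6 t=8 v=1: → [6,14),[3,11); WM=8
i=7 t=13 v=3: → [12,20),[9,17),[6,14); WM=10
i=8 t=10 v=9: → [9,17),[6,14),[3,11); WM=10
i=9 t=10 v=3: → [9,17),[6,14),[3,11); WM=10
i=10 t=10 v=9: → [9,17),[6,14),[3,11); WM=10
i=11 t=15 v=5: → [15,23),[12,20),[9,17); WM=12; [3,11) fires=4
i=12 t=15 v=3: → [15,23),[12,20),[9,17); WM=12
i=13 t=19 v=1: → [18,26),[15,23),[12,20); WM=16; [6,14) fires=4
i=14 t=10 v=3: DROP (t<16-3); WM=16
i=15 t=21 v=1: → [21,29),[18,26),[15,23); WM=18; [9,17) fires=5
i=16 t=22 v=3: → [21,29),[18,26),[15,23); WM=19
i=17 t=24 v=1: → [24,32),[21,29),[18,26); WM=21; [12,20) fires=3
i=18 t=24 v=2: → [24,32),[21,29),[18,26); WM=21
i=19 t=28 v=6: → [27,35),[24,32),[21,29); WM=25; [15,23) fires=3
i=20 t=31 v=4: → [30,38),[27,35),[24,32); WM=28; [18,26) fires=3
i=21 t=16 v=6: DROP (t<28-3); WM=28
i=22 t=26 v=1: → [24,32),[21,29); WM=28
i=23 t=25 v=4: → [24,32),[21,29),[18,26); WM=28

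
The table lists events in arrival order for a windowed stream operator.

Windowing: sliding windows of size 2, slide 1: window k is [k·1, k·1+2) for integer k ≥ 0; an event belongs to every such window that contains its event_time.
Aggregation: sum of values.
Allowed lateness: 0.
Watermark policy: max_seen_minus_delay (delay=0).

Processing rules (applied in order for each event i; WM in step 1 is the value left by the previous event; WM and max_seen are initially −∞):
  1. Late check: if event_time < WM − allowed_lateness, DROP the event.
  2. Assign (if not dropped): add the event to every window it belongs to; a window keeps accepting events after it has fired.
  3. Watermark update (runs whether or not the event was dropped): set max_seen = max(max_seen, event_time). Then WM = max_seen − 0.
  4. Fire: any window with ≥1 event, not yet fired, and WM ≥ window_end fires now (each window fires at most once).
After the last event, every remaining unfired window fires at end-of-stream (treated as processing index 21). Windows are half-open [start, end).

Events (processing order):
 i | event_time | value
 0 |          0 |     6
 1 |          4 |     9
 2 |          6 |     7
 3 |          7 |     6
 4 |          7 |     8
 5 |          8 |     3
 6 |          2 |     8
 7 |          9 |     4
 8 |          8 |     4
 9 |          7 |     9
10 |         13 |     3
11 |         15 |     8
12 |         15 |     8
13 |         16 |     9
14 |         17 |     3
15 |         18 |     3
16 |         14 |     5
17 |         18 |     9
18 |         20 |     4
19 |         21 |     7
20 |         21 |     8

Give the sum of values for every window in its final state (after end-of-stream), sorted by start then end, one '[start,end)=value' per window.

[0,2)=6 [3,5)=9 [4,6)=9 [5,7)=7 [6,8)=21 [7,9)=17 [8,10)=7 [9,11)=4 [12,14)=3 [13,15)=3 [14,16)=16 [15,17)=25 [16,18)=12 [17,19)=15 [18,20)=12 [19,21)=4 [20,22)=19 [21,23)=15

i=0 t=0 v=6: → [0,2); WM=0
i=1 t=4 v=9: → [4,6),[3,5); WM=4; [0,2) fires=6
i=2 t=6 v=7: → [6,8),[5,7); WM=6; [3,5) fires=9 [4,6) fires=9
i=3 t=7 v=6: → [7,9),[6,8); WM=7; [5,7) fires=7
i=4 t=7 v=8: → [7,9),[6,8); WM=7
i=5 t=8 v=3: → [8,10),[7,9); WM=8; [6,8) fires=21
i=6 t=2 v=8: DROP (t<8-0); WM=8
i=7 t=9 v=4: → [9,11),[8,10); WM=9; [7,9) fires=17
i=8 t=8 v=4: DROP (t<9-0); WM=9
i=9 t=7 v=9: DROP (t<9-0); WM=9
i=10 t=13 v=3: → [13,15),[12,14); WM=13; [8,10) fires=7 [9,11) fires=4
i=11 t=15 v=8: → [15,17),[14,16); WM=15; [12,14) fires=3 [13,15) fires=3
i=12 t=15 v=8: → [15,17),[14,16); WM=15
i=13 t=16 v=9: → [16,18),[15,17); WM=16; [14,16) fires=16
i=14 t=17 v=3: → [17,19),[16,18); WM=17; [15,17) fires=25
i=15 t=18 v=3: → [18,20),[17,19); WM=18; [16,18) fires=12
i=16 t=14 v=5: DROP (t<18-0); WM=18
i=17 t=18 v=9: → [18,20),[17,19); WM=18
i=18 t=20 v=4: → [20,22),[19,21); WM=20; [17,19) fires=15 [18,20) fires=12
i=19 t=21 v=7: → [21,23),[20,22); WM=21; [19,21) fires=4
i=20 t=21 v=8: → [21,23),[20,22); WM=21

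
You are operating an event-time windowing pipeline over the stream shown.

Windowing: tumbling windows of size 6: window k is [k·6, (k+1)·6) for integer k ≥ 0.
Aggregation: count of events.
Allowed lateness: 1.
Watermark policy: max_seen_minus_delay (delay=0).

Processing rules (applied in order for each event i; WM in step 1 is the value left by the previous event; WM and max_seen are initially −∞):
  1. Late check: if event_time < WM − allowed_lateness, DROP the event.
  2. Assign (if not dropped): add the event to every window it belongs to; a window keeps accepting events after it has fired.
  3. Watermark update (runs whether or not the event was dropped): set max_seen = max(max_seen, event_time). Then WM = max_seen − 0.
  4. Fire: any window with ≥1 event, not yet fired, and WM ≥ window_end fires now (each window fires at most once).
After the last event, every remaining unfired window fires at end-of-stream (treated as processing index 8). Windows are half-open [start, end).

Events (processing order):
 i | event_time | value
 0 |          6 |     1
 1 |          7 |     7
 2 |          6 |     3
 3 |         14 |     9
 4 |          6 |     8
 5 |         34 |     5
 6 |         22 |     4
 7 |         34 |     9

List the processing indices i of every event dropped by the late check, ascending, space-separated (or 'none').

i=0 t=6 v=1: → [6,12); WM=6
i=1 t=7 v=7: → [6,12); WM=7
i=2 t=6 v=3: → [6,12); WM=7
i=3 t=14 v=9: → [12,18); WM=14; [6,12) fires=3
i=4 t=6 v=8: DROP (t<14-1); WM=14
i=5 t=34 v=5: → [30,36); WM=34; [12,18) fires=1
i=6 t=22 v=4: DROP (t<34-1); WM=34
i=7 t=34 v=9: → [30,36); WM=34

4 6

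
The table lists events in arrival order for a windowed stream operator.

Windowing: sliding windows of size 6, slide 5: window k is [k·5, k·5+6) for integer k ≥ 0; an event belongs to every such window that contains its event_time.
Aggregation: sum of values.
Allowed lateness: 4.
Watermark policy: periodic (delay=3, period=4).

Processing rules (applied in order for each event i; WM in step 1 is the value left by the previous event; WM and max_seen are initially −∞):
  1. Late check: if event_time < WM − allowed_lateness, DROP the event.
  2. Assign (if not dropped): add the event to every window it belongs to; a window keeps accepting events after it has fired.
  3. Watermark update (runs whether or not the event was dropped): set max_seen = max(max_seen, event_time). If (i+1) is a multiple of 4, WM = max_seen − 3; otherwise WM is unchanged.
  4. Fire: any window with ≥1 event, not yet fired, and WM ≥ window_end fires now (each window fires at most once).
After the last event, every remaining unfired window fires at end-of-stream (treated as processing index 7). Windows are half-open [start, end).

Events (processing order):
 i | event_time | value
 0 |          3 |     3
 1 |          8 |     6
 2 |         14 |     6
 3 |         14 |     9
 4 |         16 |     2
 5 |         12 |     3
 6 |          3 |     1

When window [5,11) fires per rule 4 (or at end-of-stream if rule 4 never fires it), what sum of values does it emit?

i=0 t=3 v=3: → [0,6); WM=−∞
i=1 t=8 v=6: → [5,11); WM=−∞
i=2 t=14 v=6: → [10,16); WM=−∞
i=3 t=14 v=9: → [10,16); WM=11; [0,6) fires=3 [5,11) fires=6
i=4 t=16 v=2: → [15,21); WM=11
i=5 t=12 v=3: → [10,16); WM=11
i=6 t=3 v=1: DROP (t<11-4); WM=11

6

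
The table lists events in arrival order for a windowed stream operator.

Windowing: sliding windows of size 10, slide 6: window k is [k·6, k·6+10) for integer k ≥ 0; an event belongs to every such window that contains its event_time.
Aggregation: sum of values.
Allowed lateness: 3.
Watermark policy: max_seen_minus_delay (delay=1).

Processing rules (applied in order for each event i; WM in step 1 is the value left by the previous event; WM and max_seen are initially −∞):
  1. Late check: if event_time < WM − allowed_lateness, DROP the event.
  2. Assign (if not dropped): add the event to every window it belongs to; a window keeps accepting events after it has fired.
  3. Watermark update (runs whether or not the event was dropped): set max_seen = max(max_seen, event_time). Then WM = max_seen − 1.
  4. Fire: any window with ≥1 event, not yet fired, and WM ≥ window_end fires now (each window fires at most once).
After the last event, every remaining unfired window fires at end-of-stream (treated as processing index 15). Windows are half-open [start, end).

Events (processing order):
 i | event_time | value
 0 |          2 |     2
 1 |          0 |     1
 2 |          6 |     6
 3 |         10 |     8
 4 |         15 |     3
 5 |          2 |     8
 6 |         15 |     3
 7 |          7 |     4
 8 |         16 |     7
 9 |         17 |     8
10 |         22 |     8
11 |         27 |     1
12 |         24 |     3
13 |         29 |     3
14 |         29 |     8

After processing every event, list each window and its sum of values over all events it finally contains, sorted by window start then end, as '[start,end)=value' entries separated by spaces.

[0,10)=9 [6,16)=20 [12,22)=21 [18,28)=12 [24,34)=15

i=0 t=2 v=2: → [0,10); WM=1
i=1 t=0 v=1: → [0,10); WM=1
i=2 t=6 v=6: → [6,16),[0,10); WM=5
i=3 t=10 v=8: → [6,16); WM=9
i=4 t=15 v=3: → [12,22),[6,16); WM=14; [0,10) fires=9
i=5 t=2 v=8: DROP (t<14-3); WM=14
i=6 t=15 v=3: → [12,22),[6,16); WM=14
i=7 t=7 v=4: DROP (t<14-3); WM=14
i=8 t=16 v=7: → [12,22); WM=15
i=9 t=17 v=8: → [12,22); WM=16; [6,16) fires=20
i=10 t=22 v=8: → [18,28); WM=21
i=11 t=27 v=1: → [24,34),[18,28); WM=26; [12,22) fires=21
i=12 t=24 v=3: → [24,34),[18,28); WM=26
i=13 t=29 v=3: → [24,34); WM=28; [18,28) fires=12
i=14 t=29 v=8: → [24,34); WM=28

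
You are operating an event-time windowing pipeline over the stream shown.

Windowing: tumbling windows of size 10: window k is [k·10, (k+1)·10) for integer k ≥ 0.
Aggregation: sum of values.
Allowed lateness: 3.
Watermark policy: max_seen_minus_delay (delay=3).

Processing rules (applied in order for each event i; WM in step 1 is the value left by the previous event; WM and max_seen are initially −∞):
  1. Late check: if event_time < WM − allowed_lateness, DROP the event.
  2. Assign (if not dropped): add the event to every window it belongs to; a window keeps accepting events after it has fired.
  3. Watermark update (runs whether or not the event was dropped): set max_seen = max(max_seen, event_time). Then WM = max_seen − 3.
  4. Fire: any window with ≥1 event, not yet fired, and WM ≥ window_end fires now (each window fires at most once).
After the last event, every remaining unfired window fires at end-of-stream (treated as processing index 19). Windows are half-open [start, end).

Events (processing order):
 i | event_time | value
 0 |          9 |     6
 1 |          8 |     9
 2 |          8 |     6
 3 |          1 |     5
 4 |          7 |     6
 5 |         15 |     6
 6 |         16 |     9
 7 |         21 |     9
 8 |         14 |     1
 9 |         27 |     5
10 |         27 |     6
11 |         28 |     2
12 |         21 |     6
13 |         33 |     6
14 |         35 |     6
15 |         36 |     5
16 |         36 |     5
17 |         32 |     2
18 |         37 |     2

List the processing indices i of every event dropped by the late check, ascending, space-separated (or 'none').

i=0 t=9 v=6: → [0,10); WM=6
i=1 t=8 v=9: → [0,10); WM=6
i=2 t=8 v=6: → [0,10); WM=6
i=3 t=1 v=5: DROP (t<6-3); WM=6
i=4 t=7 v=6: → [0,10); WM=6
i=5 t=15 v=6: → [10,20); WM=12; [0,10) fires=27
i=6 t=16 v=9: → [10,20); WM=13
i=7 t=21 v=9: → [20,30); WM=18
i=8 t=14 v=1: DROP (t<18-3); WM=18
i=9 t=27 v=5: → [20,30); WM=24; [10,20) fires=15
i=10 t=27 v=6: → [20,30); WM=24
i=11 t=28 v=2: → [20,30); WM=25
i=12 t=21 v=6: DROP (t<25-3); WM=25
i=13 t=33 v=6: → [30,40); WM=30; [20,30) fires=22
i=14 t=35 v=6: → [30,40); WM=32
i=15 t=36 v=5: → [30,40); WM=33
i=16 t=36 v=5: → [30,40); WM=33
i=17 t=32 v=2: → [30,40); WM=33
i=18 t=37 v=2: → [30,40); WM=34

3 8 12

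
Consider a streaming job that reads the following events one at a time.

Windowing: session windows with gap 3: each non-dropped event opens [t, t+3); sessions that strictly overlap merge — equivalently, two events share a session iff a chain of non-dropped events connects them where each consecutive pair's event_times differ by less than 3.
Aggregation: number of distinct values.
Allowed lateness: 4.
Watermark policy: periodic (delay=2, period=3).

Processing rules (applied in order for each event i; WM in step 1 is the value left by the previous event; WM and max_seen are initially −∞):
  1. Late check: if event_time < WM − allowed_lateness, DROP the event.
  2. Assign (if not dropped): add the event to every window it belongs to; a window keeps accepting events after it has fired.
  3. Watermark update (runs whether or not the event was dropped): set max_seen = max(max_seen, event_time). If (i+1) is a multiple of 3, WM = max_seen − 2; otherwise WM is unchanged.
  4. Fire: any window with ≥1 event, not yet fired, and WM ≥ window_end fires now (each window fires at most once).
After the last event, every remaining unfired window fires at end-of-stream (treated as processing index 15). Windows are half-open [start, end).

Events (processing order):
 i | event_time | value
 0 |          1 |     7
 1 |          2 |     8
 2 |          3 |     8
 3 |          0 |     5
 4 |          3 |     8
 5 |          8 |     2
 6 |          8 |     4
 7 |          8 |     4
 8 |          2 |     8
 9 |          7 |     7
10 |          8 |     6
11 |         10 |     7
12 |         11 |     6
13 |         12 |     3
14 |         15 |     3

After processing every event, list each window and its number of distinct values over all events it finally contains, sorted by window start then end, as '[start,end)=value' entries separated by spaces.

i=0 t=1 v=7: → [1,4); WM=−∞
i=1 t=2 v=8: → [1,5); WM=−∞
i=2 t=3 v=8: → [1,6); WM=1
i=3 t=0 v=5: → [0,6); WM=1
i=4 t=3 v=8: → [0,6); WM=1
i=5 t=8 v=2: → [8,11); WM=6
i=6 t=8 v=4: → [8,11); WM=6
i=7 t=8 v=4: → [8,11); WM=6
i=8 t=2 v=8: → [0,6); WM=6
i=9 t=7 v=7: → [7,11); WM=6
i=10 t=8 v=6: → [7,11); WM=6
i=11 t=10 v=7: → [7,13); WM=8
i=12 t=11 v=6: → [7,14); WM=8
i=13 t=12 v=3: → [7,15); WM=8
i=14 t=15 v=3: → [15,18); WM=13

[0,6)=3 [7,15)=5 [15,18)=1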